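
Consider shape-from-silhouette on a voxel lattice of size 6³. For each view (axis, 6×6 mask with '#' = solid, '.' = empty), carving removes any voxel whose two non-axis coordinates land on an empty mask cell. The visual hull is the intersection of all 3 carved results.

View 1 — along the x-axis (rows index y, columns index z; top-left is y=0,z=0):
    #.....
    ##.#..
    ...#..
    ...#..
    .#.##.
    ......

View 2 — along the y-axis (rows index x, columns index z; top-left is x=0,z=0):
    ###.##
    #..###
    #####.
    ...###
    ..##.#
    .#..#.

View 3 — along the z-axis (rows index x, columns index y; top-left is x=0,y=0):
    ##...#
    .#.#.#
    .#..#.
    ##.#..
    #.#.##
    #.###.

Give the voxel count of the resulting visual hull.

remaining voxels: 18

start: 6×6×6 = 216 voxels
  1. axis=0 (YZ plane), |mask|=9  ⇒  voxels=54
  2. axis=1 (XZ plane), |mask|=22  ⇒  voxels=33
  3. axis=2 (XY plane), |mask|=19  ⇒  voxels=18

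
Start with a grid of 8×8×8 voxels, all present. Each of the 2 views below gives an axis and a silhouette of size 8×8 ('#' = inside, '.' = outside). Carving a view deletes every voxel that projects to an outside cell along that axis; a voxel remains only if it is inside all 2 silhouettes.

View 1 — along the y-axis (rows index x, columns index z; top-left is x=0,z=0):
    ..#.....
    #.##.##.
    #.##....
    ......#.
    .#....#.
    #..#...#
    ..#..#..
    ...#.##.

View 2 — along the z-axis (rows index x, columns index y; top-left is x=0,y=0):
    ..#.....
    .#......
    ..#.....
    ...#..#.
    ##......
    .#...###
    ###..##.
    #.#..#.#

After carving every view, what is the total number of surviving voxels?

start: 8×8×8 = 512 voxels
carve view 1 (along y, XZ-mask fill 20/64): 160 voxels remain
carve view 2 (along z, XY-mask fill 20/64): 49 voxels remain

voxel count = 49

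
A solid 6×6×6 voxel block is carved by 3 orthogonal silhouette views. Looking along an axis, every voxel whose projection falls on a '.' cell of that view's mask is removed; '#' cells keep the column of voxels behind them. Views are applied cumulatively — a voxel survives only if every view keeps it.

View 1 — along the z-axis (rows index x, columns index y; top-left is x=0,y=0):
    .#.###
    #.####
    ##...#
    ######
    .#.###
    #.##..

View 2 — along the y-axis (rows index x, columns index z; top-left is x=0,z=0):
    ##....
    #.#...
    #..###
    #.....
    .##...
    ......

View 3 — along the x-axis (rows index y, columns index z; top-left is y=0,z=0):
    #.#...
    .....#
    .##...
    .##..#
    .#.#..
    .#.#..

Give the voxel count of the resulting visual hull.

full grid |V| = 216
after view 1 [z-axis, 25 of 36 cells solid] → remaining = 150
after view 2 [y-axis, 11 of 36 cells solid] → remaining = 44
after view 3 [x-axis, 12 of 36 cells solid] → remaining = 15

voxel count = 15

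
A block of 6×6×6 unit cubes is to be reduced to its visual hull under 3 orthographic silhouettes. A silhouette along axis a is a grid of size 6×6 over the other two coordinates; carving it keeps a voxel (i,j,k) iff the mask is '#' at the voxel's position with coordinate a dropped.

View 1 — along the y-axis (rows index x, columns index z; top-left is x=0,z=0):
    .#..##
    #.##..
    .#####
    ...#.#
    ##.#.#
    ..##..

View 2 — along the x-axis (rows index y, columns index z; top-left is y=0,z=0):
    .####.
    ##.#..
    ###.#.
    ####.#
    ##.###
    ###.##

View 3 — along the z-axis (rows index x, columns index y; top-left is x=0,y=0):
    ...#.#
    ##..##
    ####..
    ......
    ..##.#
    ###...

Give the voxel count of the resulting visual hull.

start: 6×6×6 = 216 voxels
after view 1 [y-axis, 19 of 36 cells solid] → remaining = 114
after view 2 [x-axis, 26 of 36 cells solid] → remaining = 80
after view 3 [z-axis, 16 of 36 cells solid] → remaining = 39

|visual hull| = 39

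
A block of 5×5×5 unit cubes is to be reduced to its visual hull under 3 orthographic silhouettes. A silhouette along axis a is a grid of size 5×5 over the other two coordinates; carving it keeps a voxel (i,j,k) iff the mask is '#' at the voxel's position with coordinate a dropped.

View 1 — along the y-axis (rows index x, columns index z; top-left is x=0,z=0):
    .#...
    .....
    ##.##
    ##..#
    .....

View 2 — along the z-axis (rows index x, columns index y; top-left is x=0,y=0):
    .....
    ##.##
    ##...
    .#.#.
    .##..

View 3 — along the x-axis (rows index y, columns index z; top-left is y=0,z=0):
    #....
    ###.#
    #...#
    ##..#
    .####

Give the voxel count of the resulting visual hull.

full grid |V| = 125
step 1: project along y, AND mask (8/25) → |grid| = 40
step 2: project along z, AND mask (10/25) → |grid| = 14
step 3: project along x, AND mask (14/25) → |grid| = 10

|visual hull| = 10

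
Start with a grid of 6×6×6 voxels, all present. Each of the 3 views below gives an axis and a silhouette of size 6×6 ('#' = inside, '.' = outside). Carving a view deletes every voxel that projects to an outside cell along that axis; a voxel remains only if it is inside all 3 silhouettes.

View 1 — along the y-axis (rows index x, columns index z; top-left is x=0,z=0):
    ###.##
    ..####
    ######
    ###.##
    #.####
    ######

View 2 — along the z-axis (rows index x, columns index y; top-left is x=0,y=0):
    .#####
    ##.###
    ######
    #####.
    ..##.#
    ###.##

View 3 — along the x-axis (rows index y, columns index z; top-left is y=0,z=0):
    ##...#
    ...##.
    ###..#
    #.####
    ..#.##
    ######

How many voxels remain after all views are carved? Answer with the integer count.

initial block: 6^3 = 216
[1] y-view keeps 31 columns → grid now 186
[2] z-view keeps 29 columns → grid now 151
[3] x-view keeps 23 columns → grid now 100

100 voxels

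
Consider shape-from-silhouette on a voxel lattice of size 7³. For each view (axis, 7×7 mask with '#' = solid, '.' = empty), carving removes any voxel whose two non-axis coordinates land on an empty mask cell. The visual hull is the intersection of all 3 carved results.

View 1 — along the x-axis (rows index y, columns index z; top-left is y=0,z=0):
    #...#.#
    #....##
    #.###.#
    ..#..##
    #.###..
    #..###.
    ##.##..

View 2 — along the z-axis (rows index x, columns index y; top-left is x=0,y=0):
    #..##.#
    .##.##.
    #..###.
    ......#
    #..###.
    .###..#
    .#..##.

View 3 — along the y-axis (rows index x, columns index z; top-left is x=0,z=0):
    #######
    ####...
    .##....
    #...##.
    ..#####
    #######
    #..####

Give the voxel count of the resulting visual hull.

full grid |V| = 343
[1] x-view keeps 26 columns → grid now 182
[2] z-view keeps 24 columns → grid now 88
[3] y-view keeps 33 columns → grid now 63

remaining voxels: 63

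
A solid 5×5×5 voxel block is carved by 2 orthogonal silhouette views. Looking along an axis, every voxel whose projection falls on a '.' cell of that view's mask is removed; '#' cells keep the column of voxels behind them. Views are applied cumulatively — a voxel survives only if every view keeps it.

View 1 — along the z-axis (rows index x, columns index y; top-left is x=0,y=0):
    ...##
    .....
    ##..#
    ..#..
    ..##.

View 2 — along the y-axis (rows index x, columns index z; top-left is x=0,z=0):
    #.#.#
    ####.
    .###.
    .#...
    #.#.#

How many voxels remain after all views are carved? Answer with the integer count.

before carving: 125 voxels (5×5×5)
[1] z-view keeps 8 columns → grid now 40
[2] y-view keeps 14 columns → grid now 22

voxel count = 22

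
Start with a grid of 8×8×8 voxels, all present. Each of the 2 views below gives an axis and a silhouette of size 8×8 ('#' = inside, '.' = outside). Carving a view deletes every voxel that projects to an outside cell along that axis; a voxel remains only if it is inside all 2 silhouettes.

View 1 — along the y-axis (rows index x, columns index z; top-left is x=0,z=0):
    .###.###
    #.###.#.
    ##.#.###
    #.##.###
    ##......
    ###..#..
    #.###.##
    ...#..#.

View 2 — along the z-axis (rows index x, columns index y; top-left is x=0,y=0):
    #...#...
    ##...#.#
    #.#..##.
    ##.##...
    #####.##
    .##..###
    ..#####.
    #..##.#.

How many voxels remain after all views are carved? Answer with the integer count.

initial block: 8^3 = 512
after view 1 [y-axis, 37 of 64 cells solid] → remaining = 296
after view 2 [z-axis, 35 of 64 cells solid] → remaining = 152

remaining voxels: 152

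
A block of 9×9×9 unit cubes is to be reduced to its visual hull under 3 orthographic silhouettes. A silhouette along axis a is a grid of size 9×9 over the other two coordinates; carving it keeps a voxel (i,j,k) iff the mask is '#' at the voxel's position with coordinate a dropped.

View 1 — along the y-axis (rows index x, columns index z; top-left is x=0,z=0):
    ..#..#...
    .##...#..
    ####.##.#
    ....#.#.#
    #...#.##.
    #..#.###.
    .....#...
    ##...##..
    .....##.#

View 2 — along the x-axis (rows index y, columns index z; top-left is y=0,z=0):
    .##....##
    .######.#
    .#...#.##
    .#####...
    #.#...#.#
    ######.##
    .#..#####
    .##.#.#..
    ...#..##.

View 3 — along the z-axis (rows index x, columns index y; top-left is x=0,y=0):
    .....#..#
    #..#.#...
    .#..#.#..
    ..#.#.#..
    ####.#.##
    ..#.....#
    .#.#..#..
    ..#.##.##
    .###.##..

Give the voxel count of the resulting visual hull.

full grid |V| = 729
  1. axis=1 (XZ plane), |mask|=32  ⇒  voxels=288
  2. axis=0 (YZ plane), |mask|=45  ⇒  voxels=158
  3. axis=2 (XY plane), |mask|=33  ⇒  voxels=69

voxel count = 69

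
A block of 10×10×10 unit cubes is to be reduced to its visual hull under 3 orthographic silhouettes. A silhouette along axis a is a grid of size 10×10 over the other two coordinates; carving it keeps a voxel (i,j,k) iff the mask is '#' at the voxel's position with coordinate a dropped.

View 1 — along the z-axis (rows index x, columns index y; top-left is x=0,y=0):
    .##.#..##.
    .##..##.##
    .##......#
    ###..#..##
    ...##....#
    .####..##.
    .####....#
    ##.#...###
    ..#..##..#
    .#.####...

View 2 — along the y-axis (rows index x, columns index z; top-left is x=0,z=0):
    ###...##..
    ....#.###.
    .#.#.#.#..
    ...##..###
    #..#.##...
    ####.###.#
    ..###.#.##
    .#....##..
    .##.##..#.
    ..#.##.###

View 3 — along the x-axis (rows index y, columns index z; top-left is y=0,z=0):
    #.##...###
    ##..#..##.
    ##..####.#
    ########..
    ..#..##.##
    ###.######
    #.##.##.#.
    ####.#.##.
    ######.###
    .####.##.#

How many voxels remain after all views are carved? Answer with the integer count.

voxel count = 172

before carving: 1000 voxels (10×10×10)
carve view 1 (along z, XY-mask fill 49/100): 490 voxels remain
carve view 2 (along y, XZ-mask fill 50/100): 249 voxels remain
carve view 3 (along x, YZ-mask fill 69/100): 172 voxels remain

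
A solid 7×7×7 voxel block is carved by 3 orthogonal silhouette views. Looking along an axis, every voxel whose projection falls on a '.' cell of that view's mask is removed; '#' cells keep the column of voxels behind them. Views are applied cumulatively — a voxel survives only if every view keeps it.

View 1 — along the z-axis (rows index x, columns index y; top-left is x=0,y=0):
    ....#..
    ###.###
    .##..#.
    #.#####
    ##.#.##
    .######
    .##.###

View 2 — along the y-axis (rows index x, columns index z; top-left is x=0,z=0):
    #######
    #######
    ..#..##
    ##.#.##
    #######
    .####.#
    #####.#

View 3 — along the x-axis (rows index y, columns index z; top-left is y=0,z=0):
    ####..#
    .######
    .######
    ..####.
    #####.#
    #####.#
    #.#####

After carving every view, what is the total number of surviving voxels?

voxel count = 152

before carving: 343 voxels (7×7×7)
[1] z-view keeps 32 columns → grid now 224
[2] y-view keeps 40 columns → grid now 183
[3] x-view keeps 39 columns → grid now 152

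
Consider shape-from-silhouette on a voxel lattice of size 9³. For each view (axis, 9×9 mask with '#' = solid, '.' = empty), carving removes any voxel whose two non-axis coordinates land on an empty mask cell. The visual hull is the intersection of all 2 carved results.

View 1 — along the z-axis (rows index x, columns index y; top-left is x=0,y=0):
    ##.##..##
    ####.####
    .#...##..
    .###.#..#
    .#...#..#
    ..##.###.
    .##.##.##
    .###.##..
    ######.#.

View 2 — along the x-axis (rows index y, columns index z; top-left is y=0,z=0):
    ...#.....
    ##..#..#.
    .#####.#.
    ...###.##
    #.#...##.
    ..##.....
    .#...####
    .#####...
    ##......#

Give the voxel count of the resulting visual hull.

voxel count = 189

before carving: 729 voxels (9×9×9)
[1] z-view keeps 48 columns → grid now 432
[2] x-view keeps 35 columns → grid now 189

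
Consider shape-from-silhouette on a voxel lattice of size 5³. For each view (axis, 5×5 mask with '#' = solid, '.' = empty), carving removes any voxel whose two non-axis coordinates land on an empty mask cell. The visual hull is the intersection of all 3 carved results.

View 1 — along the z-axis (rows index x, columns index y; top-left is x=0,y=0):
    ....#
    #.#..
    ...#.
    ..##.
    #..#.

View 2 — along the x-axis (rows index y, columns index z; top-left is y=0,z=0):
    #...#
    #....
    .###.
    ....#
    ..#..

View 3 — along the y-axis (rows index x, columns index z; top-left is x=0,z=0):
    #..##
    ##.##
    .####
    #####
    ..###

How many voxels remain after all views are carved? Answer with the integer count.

11 voxels

before carving: 125 voxels (5×5×5)
after view 1 [z-axis, 8 of 25 cells solid] → remaining = 40
after view 2 [x-axis, 8 of 25 cells solid] → remaining = 14
after view 3 [y-axis, 19 of 25 cells solid] → remaining = 11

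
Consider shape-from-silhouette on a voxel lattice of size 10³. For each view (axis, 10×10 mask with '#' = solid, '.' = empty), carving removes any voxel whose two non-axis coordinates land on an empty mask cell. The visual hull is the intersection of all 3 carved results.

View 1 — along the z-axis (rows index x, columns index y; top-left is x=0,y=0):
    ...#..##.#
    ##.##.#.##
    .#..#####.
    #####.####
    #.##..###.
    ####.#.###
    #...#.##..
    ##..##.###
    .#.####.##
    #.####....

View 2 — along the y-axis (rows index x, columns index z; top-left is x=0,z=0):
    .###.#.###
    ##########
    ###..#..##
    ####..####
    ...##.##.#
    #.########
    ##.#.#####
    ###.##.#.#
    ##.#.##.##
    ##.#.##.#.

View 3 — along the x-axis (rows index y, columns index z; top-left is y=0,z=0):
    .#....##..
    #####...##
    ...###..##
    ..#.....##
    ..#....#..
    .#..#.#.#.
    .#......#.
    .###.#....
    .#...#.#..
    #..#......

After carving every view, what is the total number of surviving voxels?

159 voxels

initial block: 10^3 = 1000
[1] z-view keeps 63 columns → grid now 630
[2] y-view keeps 73 columns → grid now 468
[3] x-view keeps 35 columns → grid now 159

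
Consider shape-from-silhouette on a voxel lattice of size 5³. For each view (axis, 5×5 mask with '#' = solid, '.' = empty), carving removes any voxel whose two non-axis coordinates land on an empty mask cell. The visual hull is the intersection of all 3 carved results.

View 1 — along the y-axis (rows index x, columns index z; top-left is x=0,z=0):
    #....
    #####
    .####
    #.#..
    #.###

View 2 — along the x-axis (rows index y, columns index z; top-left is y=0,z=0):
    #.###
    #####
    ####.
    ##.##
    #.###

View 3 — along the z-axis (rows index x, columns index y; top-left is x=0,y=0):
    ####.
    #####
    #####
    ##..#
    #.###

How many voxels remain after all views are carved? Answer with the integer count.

before carving: 125 voxels (5×5×5)
after view 1 [y-axis, 16 of 25 cells solid] → remaining = 80
after view 2 [x-axis, 21 of 25 cells solid] → remaining = 69
after view 3 [z-axis, 21 of 25 cells solid] → remaining = 61

remaining voxels: 61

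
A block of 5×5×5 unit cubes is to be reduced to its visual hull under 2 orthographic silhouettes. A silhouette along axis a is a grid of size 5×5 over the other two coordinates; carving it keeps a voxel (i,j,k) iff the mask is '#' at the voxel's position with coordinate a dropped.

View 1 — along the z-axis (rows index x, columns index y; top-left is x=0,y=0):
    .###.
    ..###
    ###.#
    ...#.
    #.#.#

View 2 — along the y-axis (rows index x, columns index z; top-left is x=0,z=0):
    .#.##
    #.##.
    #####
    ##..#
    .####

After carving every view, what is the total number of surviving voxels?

53 voxels

full grid |V| = 125
[1] z-view keeps 14 columns → grid now 70
[2] y-view keeps 18 columns → grid now 53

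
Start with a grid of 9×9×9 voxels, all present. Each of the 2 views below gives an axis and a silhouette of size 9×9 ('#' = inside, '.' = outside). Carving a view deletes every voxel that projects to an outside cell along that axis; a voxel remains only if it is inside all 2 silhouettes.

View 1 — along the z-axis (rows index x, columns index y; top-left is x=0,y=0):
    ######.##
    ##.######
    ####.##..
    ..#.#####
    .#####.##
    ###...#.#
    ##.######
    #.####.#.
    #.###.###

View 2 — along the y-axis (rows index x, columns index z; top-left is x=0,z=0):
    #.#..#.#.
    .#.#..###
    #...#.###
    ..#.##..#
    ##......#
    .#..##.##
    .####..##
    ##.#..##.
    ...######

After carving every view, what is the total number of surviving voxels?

|visual hull| = 292

full grid |V| = 729
after view 1 [z-axis, 61 of 81 cells solid] → remaining = 549
after view 2 [y-axis, 43 of 81 cells solid] → remaining = 292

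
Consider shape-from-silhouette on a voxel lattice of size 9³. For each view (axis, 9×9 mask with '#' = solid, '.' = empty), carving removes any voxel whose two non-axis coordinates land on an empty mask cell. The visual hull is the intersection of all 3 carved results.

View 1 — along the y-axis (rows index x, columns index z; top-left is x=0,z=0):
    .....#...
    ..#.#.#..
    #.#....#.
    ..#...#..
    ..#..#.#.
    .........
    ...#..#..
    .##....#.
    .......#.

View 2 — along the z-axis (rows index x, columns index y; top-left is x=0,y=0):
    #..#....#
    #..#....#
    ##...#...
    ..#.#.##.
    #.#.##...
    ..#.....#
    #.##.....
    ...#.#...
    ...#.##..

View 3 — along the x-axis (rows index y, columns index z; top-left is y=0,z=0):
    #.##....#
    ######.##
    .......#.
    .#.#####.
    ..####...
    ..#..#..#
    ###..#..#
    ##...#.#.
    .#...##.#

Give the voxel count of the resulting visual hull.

voxel count = 27

full grid |V| = 729
V1 y: intersect with XZ mask (18 set) -- 162 left
V2 z: intersect with XY mask (27 set) -- 56 left
V3 x: intersect with YZ mask (39 set) -- 27 left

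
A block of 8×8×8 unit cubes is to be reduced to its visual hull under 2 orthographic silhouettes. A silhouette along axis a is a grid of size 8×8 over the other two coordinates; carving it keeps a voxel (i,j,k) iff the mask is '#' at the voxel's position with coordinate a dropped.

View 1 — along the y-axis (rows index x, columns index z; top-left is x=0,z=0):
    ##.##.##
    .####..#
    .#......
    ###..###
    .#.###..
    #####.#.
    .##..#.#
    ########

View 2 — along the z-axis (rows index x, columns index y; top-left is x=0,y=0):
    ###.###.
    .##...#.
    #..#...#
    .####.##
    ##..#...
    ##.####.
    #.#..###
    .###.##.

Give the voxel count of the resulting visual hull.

initial block: 8^3 = 512
carve view 1 (along y, XZ-mask fill 40/64): 320 voxels remain
carve view 2 (along z, XY-mask fill 37/64): 198 voxels remain

remaining voxels: 198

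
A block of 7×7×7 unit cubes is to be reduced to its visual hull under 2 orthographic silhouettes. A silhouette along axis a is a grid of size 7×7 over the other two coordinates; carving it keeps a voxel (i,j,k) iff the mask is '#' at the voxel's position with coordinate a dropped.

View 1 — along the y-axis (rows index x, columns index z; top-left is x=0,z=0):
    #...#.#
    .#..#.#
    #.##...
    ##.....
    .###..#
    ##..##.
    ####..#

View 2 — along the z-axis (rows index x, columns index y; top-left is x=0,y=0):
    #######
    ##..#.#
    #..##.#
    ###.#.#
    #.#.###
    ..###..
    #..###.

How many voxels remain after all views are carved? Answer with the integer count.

start: 7×7×7 = 343 voxels
after view 1 [y-axis, 24 of 49 cells solid] → remaining = 168
after view 2 [z-axis, 32 of 49 cells solid] → remaining = 107

|visual hull| = 107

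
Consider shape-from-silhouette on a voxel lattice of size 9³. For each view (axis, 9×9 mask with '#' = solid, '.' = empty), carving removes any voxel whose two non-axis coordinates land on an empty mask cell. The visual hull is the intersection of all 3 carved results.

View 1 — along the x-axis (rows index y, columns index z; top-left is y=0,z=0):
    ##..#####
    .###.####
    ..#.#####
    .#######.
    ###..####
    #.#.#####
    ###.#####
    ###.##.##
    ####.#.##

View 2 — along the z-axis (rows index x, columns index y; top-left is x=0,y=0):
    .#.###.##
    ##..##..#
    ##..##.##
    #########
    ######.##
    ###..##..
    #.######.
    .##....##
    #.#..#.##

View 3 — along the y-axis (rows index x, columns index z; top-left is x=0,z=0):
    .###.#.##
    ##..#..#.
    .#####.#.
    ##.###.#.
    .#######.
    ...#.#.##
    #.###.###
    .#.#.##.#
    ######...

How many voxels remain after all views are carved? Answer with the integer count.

|visual hull| = 245

before carving: 729 voxels (9×9×9)
step 1: project along x, AND mask (63/81) → |grid| = 567
step 2: project along z, AND mask (55/81) → |grid| = 382
step 3: project along y, AND mask (51/81) → |grid| = 245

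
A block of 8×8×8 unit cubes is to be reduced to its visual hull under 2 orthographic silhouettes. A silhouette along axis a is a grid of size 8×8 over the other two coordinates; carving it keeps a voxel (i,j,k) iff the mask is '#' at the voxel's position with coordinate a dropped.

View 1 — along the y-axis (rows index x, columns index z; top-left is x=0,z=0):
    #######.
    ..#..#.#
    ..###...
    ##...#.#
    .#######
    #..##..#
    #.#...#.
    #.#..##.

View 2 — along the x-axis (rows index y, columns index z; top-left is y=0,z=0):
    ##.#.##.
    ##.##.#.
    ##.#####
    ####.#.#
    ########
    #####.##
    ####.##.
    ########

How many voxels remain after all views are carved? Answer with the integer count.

before carving: 512 voxels (8×8×8)
V1 y: intersect with XZ mask (35 set) -- 280 left
V2 x: intersect with YZ mask (52 set) -- 224 left

voxel count = 224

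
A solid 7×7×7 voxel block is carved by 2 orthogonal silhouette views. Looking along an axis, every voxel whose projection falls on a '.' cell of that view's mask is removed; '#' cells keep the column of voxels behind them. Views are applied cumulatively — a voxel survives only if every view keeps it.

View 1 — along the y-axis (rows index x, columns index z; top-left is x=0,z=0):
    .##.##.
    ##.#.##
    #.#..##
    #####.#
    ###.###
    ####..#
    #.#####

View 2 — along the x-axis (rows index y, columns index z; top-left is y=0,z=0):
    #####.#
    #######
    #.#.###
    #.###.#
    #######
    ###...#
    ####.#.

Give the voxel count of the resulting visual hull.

remaining voxels: 205

start: 7×7×7 = 343 voxels
after view 1 [y-axis, 36 of 49 cells solid] → remaining = 252
after view 2 [x-axis, 39 of 49 cells solid] → remaining = 205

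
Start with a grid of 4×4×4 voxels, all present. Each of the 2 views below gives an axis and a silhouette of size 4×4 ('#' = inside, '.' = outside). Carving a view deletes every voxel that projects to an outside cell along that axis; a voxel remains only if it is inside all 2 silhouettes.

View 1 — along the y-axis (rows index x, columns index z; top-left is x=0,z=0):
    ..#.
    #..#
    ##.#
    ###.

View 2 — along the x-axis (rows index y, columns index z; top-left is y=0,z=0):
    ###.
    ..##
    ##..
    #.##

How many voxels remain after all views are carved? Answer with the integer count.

remaining voxels: 23

initial block: 4^3 = 64
  1. axis=1 (XZ plane), |mask|=9  ⇒  voxels=36
  2. axis=0 (YZ plane), |mask|=10  ⇒  voxels=23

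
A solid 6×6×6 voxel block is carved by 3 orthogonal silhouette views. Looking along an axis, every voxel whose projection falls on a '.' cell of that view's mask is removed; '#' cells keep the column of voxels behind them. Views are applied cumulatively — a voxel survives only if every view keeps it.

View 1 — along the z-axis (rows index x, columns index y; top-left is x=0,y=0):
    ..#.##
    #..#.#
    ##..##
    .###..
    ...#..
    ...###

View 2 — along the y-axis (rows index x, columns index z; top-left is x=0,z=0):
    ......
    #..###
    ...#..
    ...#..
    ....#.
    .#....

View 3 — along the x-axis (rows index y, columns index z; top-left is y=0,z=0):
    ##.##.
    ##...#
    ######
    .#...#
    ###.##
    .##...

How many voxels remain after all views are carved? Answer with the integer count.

remaining voxels: 9

full grid |V| = 216
step 1: project along z, AND mask (17/36) → |grid| = 102
step 2: project along y, AND mask (8/36) → |grid| = 23
step 3: project along x, AND mask (22/36) → |grid| = 9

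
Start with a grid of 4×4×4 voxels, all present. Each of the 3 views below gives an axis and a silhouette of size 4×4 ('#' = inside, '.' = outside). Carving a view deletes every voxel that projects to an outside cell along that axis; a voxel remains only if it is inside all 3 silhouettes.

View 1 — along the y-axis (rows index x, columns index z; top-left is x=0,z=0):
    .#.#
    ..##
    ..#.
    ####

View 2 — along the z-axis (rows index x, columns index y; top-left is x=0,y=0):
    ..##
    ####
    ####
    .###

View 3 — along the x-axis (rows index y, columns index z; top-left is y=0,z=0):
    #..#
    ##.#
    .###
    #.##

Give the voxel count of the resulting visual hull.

voxel count = 20

full grid |V| = 64
  1. axis=1 (XZ plane), |mask|=9  ⇒  voxels=36
  2. axis=2 (XY plane), |mask|=13  ⇒  voxels=28
  3. axis=0 (YZ plane), |mask|=11  ⇒  voxels=20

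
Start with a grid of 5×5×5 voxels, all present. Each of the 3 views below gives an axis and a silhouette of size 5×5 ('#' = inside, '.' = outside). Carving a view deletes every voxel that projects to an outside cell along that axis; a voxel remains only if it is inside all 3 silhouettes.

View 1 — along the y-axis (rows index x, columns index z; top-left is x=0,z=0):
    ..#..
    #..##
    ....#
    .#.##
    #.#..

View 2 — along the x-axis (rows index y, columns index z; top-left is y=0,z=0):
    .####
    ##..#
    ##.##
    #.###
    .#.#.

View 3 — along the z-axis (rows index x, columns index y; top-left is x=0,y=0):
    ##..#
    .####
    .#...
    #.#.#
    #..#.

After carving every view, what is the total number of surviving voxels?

|visual hull| = 22

full grid |V| = 125
after view 1 [y-axis, 10 of 25 cells solid] → remaining = 50
after view 2 [x-axis, 17 of 25 cells solid] → remaining = 34
after view 3 [z-axis, 13 of 25 cells solid] → remaining = 22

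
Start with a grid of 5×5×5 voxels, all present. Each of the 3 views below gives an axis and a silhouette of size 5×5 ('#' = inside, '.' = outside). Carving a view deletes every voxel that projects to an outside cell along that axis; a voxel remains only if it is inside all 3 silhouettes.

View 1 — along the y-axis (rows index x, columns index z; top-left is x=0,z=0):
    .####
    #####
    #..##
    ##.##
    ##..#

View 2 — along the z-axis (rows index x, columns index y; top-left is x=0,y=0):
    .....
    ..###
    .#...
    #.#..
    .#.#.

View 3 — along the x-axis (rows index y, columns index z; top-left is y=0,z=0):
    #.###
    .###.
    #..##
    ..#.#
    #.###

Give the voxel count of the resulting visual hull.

|visual hull| = 18

before carving: 125 voxels (5×5×5)
step 1: project along y, AND mask (19/25) → |grid| = 95
step 2: project along z, AND mask (8/25) → |grid| = 32
step 3: project along x, AND mask (16/25) → |grid| = 18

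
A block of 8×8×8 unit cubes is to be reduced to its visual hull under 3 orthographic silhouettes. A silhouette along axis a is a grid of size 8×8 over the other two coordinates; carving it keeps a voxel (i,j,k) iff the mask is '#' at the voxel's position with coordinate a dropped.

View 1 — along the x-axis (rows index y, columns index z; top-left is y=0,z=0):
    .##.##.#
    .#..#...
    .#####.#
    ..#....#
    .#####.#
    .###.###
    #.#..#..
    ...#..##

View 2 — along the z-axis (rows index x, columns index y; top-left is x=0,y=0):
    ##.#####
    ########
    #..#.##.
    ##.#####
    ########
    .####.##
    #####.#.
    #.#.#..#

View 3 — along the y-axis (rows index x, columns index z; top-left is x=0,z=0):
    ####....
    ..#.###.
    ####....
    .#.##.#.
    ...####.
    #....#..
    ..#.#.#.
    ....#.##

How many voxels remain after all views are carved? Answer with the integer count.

remaining voxels: 86

before carving: 512 voxels (8×8×8)
carve view 1 (along x, YZ-mask fill 33/64): 264 voxels remain
carve view 2 (along z, XY-mask fill 50/64): 202 voxels remain
carve view 3 (along y, XZ-mask fill 28/64): 86 voxels remain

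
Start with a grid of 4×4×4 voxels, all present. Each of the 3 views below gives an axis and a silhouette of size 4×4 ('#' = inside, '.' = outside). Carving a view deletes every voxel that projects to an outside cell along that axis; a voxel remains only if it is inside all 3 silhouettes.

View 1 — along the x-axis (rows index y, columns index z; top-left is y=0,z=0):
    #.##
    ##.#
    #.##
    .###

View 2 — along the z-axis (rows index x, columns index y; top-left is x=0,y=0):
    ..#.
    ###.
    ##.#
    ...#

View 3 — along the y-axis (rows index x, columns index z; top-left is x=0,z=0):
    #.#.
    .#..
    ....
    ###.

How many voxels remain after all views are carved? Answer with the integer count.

full grid |V| = 64
  1. axis=0 (YZ plane), |mask|=12  ⇒  voxels=48
  2. axis=2 (XY plane), |mask|=8  ⇒  voxels=24
  3. axis=1 (XZ plane), |mask|=6  ⇒  voxels=5

|visual hull| = 5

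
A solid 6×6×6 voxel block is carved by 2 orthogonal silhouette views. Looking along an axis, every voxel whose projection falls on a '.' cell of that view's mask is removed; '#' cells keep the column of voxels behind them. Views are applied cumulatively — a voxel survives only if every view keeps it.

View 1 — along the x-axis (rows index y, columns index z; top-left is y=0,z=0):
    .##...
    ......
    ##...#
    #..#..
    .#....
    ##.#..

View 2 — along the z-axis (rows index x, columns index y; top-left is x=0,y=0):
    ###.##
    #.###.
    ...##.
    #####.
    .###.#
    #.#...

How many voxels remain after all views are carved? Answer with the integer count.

before carving: 216 voxels (6×6×6)
step 1: project along x, AND mask (11/36) → |grid| = 66
step 2: project along z, AND mask (22/36) → |grid| = 41

remaining voxels: 41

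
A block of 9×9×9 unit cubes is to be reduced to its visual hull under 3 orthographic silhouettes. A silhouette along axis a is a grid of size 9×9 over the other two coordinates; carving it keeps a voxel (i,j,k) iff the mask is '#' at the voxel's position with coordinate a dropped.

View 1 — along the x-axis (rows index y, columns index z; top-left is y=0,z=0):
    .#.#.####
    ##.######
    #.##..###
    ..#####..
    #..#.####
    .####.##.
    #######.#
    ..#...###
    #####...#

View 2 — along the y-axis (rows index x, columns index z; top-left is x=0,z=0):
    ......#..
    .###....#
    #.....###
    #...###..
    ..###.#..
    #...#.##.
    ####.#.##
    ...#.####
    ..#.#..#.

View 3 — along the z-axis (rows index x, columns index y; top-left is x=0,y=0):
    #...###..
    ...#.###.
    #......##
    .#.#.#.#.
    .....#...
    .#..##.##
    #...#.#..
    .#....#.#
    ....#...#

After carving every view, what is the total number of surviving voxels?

full grid |V| = 729
carve view 1 (along x, YZ-mask fill 55/81): 495 voxels remain
carve view 2 (along y, XZ-mask fill 36/81): 227 voxels remain
carve view 3 (along z, XY-mask fill 29/81): 81 voxels remain

voxel count = 81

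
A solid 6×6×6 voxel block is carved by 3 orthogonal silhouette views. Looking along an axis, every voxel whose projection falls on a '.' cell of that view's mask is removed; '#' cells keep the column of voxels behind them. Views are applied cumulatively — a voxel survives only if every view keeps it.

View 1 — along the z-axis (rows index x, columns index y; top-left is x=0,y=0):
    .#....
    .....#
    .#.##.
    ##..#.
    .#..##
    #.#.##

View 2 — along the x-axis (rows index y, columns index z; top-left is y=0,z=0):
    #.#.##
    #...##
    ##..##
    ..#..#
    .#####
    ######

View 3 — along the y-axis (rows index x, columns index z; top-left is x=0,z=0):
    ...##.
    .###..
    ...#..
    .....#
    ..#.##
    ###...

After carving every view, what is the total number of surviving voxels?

start: 6×6×6 = 216 voxels
after view 1 [z-axis, 15 of 36 cells solid] → remaining = 90
after view 2 [x-axis, 24 of 36 cells solid] → remaining = 64
after view 3 [y-axis, 13 of 36 cells solid] → remaining = 25

|visual hull| = 25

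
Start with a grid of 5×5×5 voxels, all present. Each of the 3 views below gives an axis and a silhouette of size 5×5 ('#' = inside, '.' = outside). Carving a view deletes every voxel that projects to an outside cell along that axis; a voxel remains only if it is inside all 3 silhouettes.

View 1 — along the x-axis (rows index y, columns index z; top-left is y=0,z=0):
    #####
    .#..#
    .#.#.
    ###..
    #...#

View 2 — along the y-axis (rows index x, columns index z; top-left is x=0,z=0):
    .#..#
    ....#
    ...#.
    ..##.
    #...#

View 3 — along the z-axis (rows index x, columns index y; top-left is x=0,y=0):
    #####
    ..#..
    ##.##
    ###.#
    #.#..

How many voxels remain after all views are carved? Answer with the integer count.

voxel count = 13

before carving: 125 voxels (5×5×5)
  1. axis=0 (YZ plane), |mask|=14  ⇒  voxels=70
  2. axis=1 (XZ plane), |mask|=8  ⇒  voxels=22
  3. axis=2 (XY plane), |mask|=16  ⇒  voxels=13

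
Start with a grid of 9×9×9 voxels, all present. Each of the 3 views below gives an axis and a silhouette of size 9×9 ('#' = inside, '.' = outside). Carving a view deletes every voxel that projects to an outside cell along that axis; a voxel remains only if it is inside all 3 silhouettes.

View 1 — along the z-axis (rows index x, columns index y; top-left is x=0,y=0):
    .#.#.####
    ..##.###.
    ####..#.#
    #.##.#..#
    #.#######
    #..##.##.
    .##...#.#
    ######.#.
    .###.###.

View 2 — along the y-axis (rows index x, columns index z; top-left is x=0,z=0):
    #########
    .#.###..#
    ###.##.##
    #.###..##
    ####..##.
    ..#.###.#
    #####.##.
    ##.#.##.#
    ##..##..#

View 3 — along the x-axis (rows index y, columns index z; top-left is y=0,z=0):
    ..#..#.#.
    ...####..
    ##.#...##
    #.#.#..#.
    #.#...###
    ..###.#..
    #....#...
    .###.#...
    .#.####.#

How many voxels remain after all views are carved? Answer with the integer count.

full grid |V| = 729
after view 1 [z-axis, 52 of 81 cells solid] → remaining = 468
after view 2 [y-axis, 56 of 81 cells solid] → remaining = 324
after view 3 [x-axis, 37 of 81 cells solid] → remaining = 143

remaining voxels: 143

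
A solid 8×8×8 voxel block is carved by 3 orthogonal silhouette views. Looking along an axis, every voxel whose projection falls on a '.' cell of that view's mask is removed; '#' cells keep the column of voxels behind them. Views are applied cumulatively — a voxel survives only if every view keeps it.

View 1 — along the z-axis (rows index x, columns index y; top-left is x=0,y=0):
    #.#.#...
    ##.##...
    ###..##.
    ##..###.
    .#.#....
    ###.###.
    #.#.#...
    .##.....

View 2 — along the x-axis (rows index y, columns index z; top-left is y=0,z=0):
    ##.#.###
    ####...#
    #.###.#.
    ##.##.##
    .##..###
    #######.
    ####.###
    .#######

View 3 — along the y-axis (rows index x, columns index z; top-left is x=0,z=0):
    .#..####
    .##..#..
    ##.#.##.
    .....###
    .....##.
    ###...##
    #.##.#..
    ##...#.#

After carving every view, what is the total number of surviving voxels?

before carving: 512 voxels (8×8×8)
step 1: project along z, AND mask (30/64) → |grid| = 240
step 2: project along x, AND mask (48/64) → |grid| = 170
step 3: project along y, AND mask (31/64) → |grid| = 88

remaining voxels: 88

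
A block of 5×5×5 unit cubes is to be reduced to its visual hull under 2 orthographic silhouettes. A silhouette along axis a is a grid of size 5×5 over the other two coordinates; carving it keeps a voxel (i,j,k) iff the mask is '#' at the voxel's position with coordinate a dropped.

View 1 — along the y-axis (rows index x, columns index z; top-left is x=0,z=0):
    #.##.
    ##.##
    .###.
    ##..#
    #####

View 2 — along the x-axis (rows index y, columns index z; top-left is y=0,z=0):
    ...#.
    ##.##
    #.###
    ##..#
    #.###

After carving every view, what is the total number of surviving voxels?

58 voxels

full grid |V| = 125
carve view 1 (along y, XZ-mask fill 18/25): 90 voxels remain
carve view 2 (along x, YZ-mask fill 16/25): 58 voxels remain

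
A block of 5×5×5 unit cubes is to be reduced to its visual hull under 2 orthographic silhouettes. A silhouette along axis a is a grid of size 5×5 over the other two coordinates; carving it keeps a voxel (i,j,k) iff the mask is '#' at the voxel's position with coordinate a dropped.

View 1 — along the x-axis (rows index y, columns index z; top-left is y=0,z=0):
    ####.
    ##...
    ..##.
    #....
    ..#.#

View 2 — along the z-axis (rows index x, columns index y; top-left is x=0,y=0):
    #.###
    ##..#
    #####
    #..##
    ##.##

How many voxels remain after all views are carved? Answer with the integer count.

|visual hull| = 44

start: 5×5×5 = 125 voxels
  1. axis=0 (YZ plane), |mask|=11  ⇒  voxels=55
  2. axis=2 (XY plane), |mask|=19  ⇒  voxels=44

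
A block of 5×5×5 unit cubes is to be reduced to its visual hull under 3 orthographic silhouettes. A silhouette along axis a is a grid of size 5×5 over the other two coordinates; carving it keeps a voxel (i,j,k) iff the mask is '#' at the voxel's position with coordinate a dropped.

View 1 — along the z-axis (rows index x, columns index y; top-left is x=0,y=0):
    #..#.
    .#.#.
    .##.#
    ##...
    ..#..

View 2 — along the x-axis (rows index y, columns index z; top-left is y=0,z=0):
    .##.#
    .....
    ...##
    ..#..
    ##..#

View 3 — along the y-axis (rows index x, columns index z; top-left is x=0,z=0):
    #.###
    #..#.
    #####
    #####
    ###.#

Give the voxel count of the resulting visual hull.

voxel count = 12

initial block: 5^3 = 125
V1 z: intersect with XY mask (10 set) -- 50 left
V2 x: intersect with YZ mask (9 set) -- 15 left
V3 y: intersect with XZ mask (20 set) -- 12 left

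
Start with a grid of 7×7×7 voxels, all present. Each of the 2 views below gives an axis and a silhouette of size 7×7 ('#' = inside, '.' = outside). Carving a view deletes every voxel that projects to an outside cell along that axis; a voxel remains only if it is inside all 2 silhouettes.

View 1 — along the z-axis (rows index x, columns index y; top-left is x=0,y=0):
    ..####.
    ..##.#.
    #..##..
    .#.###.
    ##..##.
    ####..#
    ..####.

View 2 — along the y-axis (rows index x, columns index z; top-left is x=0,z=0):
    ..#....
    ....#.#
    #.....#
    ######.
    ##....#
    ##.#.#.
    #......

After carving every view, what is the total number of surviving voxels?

|visual hull| = 76

before carving: 343 voxels (7×7×7)
  1. axis=2 (XY plane), |mask|=27  ⇒  voxels=189
  2. axis=1 (XZ plane), |mask|=19  ⇒  voxels=76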